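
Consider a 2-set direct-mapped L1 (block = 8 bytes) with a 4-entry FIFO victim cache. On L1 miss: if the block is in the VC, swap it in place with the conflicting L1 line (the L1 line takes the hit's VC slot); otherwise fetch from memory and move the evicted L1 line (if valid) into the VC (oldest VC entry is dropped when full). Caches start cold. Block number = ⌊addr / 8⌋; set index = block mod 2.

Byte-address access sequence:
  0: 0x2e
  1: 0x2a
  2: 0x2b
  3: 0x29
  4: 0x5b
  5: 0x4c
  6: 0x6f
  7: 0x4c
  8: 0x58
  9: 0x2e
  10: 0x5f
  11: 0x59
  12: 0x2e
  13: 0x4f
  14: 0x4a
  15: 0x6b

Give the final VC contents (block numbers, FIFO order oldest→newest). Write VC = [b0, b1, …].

VC = [11, 5, 9]

  [0] addr=0x2e blk=5 s=1: MISS | VC []
  [1] addr=0x2a blk=5 s=1: L1-HIT | VC []
  [2] addr=0x2b blk=5 s=1: L1-HIT | VC []
  [3] addr=0x29 blk=5 s=1: L1-HIT | VC []
  [4] addr=0x5b blk=11 s=1: MISS | VC [5]
  [5] addr=0x4c blk=9 s=1: MISS | VC [5, 11]
  [6] addr=0x6f blk=13 s=1: MISS | VC [5, 11, 9]
  [7] addr=0x4c blk=9 s=1: VC-HIT | VC [5, 11, 13]
  [8] addr=0x58 blk=11 s=1: VC-HIT | VC [5, 9, 13]
  [9] addr=0x2e blk=5 s=1: VC-HIT | VC [11, 9, 13]
  [10] addr=0x5f blk=11 s=1: VC-HIT | VC [5, 9, 13]
  [11] addr=0x59 blk=11 s=1: L1-HIT | VC [5, 9, 13]
  [12] addr=0x2e blk=5 s=1: VC-HIT | VC [11, 9, 13]
  [13] addr=0x4f blk=9 s=1: VC-HIT | VC [11, 5, 13]
  [14] addr=0x4a blk=9 s=1: L1-HIT | VC [11, 5, 13]
  [15] addr=0x6b blk=13 s=1: VC-HIT | VC [11, 5, 9]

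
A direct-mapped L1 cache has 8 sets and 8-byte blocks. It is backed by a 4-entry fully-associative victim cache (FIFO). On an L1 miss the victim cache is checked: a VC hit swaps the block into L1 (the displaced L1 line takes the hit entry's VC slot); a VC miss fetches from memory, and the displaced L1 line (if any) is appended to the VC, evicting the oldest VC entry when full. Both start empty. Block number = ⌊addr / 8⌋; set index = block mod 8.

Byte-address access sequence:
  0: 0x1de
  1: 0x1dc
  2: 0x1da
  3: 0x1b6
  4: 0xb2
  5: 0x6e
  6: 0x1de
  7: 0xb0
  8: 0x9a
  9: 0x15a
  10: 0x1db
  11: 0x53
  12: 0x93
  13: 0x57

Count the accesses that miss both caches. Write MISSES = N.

MISSES = 8

  [0] addr=0x1de blk=59 s=3: MISS | VC []
  [1] addr=0x1dc blk=59 s=3: L1-HIT | VC []
  [2] addr=0x1da blk=59 s=3: L1-HIT | VC []
  [3] addr=0x1b6 blk=54 s=6: MISS | VC []
  [4] addr=0xb2 blk=22 s=6: MISS | VC [54]
  [5] addr=0x6e blk=13 s=5: MISS | VC [54]
  [6] addr=0x1de blk=59 s=3: L1-HIT | VC [54]
  [7] addr=0xb0 blk=22 s=6: L1-HIT | VC [54]
  [8] addr=0x9a blk=19 s=3: MISS | VC [54, 59]
  [9] addr=0x15a blk=43 s=3: MISS | VC [54, 59, 19]
  [10] addr=0x1db blk=59 s=3: VC-HIT | VC [54, 43, 19]
  [11] addr=0x53 blk=10 s=2: MISS | VC [54, 43, 19]
  [12] addr=0x93 blk=18 s=2: MISS | VC [54, 43, 19, 10]
  [13] addr=0x57 blk=10 s=2: VC-HIT | VC [54, 43, 19, 18]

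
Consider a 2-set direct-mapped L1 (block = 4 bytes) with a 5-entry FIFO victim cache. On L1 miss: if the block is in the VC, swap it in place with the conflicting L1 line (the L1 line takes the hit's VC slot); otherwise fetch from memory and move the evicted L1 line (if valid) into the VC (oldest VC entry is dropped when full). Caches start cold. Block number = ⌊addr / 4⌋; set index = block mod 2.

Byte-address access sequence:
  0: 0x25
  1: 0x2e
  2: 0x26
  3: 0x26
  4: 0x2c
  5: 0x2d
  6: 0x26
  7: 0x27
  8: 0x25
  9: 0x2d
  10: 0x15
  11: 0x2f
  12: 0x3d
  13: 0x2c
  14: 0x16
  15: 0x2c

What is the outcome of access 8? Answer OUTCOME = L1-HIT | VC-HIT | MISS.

#0 0x25→b9/s1 MISS; vc=[]
#1 0x2e→b11/s1 MISS; vc=[9]
#2 0x26→b9/s1 VC-HIT; vc=[11]
#3 0x26→b9/s1 L1-HIT; vc=[11]
#4 0x2c→b11/s1 VC-HIT; vc=[9]
#5 0x2d→b11/s1 L1-HIT; vc=[9]
#6 0x26→b9/s1 VC-HIT; vc=[11]
#7 0x27→b9/s1 L1-HIT; vc=[11]
#8 0x25→b9/s1 L1-HIT; vc=[11]
#9 0x2d→b11/s1 VC-HIT; vc=[9]
#10 0x15→b5/s1 MISS; vc=[9,11]
#11 0x2f→b11/s1 VC-HIT; vc=[9,5]
#12 0x3d→b15/s1 MISS; vc=[9,5,11]
#13 0x2c→b11/s1 VC-HIT; vc=[9,5,15]
#14 0x16→b5/s1 VC-HIT; vc=[9,11,15]
#15 0x2c→b11/s1 VC-HIT; vc=[9,5,15]

OUTCOME = L1-HIT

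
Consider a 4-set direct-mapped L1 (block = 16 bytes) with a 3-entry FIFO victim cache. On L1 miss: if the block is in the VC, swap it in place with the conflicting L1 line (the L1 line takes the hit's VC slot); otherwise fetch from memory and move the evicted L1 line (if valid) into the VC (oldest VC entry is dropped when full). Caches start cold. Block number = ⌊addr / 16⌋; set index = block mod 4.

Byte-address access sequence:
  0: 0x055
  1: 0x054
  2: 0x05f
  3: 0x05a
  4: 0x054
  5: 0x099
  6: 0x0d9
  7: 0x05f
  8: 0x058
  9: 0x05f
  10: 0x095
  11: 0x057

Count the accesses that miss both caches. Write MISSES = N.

0: 0x55 (blk 5, set 1) → MISS  vc=[]
1: 0x54 (blk 5, set 1) → L1-HIT  vc=[]
2: 0x5f (blk 5, set 1) → L1-HIT  vc=[]
3: 0x5a (blk 5, set 1) → L1-HIT  vc=[]
4: 0x54 (blk 5, set 1) → L1-HIT  vc=[]
5: 0x99 (blk 9, set 1) → MISS  vc=[5]
6: 0xd9 (blk 13, set 1) → MISS  vc=[5, 9]
7: 0x5f (blk 5, set 1) → VC-HIT  vc=[13, 9]
8: 0x58 (blk 5, set 1) → L1-HIT  vc=[13, 9]
9: 0x5f (blk 5, set 1) → L1-HIT  vc=[13, 9]
10: 0x95 (blk 9, set 1) → VC-HIT  vc=[13, 5]
11: 0x57 (blk 5, set 1) → VC-HIT  vc=[13, 9]

MISSES = 3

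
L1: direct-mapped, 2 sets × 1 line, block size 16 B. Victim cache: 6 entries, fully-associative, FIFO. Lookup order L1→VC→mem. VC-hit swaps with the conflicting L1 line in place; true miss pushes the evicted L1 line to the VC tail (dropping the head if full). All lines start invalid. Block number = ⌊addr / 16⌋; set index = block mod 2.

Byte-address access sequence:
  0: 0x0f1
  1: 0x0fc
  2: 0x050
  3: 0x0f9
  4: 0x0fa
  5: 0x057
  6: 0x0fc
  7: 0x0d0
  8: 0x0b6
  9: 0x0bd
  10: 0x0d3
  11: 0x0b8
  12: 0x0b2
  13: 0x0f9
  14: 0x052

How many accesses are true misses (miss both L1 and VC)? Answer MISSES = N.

0: 0xf1 (blk 15, set 1) → MISS  vc=[]
1: 0xfc (blk 15, set 1) → L1-HIT  vc=[]
2: 0x50 (blk 5, set 1) → MISS  vc=[15]
3: 0xf9 (blk 15, set 1) → VC-HIT  vc=[5]
4: 0xfa (blk 15, set 1) → L1-HIT  vc=[5]
5: 0x57 (blk 5, set 1) → VC-HIT  vc=[15]
6: 0xfc (blk 15, set 1) → VC-HIT  vc=[5]
7: 0xd0 (blk 13, set 1) → MISS  vc=[5, 15]
8: 0xb6 (blk 11, set 1) → MISS  vc=[5, 15, 13]
9: 0xbd (blk 11, set 1) → L1-HIT  vc=[5, 15, 13]
10: 0xd3 (blk 13, set 1) → VC-HIT  vc=[5, 15, 11]
11: 0xb8 (blk 11, set 1) → VC-HIT  vc=[5, 15, 13]
12: 0xb2 (blk 11, set 1) → L1-HIT  vc=[5, 15, 13]
13: 0xf9 (blk 15, set 1) → VC-HIT  vc=[5, 11, 13]
14: 0x52 (blk 5, set 1) → VC-HIT  vc=[15, 11, 13]

MISSES = 4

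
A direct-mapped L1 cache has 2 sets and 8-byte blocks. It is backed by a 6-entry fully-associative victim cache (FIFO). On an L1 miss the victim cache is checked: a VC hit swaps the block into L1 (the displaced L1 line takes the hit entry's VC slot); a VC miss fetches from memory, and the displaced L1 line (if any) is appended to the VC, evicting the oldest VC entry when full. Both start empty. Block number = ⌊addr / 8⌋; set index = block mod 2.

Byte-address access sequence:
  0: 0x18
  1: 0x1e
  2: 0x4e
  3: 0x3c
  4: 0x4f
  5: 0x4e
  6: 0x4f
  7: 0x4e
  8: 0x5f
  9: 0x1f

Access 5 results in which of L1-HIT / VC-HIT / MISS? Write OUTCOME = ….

OUTCOME = L1-HIT

0: 0x18 (blk 3, set 1) → MISS  vc=[]
1: 0x1e (blk 3, set 1) → L1-HIT  vc=[]
2: 0x4e (blk 9, set 1) → MISS  vc=[3]
3: 0x3c (blk 7, set 1) → MISS  vc=[3, 9]
4: 0x4f (blk 9, set 1) → VC-HIT  vc=[3, 7]
5: 0x4e (blk 9, set 1) → L1-HIT  vc=[3, 7]
6: 0x4f (blk 9, set 1) → L1-HIT  vc=[3, 7]
7: 0x4e (blk 9, set 1) → L1-HIT  vc=[3, 7]
8: 0x5f (blk 11, set 1) → MISS  vc=[3, 7, 9]
9: 0x1f (blk 3, set 1) → VC-HIT  vc=[11, 7, 9]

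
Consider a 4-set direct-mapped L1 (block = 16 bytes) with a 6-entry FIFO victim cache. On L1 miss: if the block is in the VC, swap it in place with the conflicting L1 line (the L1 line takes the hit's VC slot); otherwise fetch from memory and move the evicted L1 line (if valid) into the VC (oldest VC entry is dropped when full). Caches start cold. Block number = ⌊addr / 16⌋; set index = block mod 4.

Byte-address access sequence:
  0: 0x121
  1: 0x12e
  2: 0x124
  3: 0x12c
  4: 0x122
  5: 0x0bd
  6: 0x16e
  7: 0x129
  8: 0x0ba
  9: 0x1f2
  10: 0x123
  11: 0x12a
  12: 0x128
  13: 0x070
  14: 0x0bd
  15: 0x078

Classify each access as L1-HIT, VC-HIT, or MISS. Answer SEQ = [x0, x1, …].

  [0] addr=0x121 blk=18 s=2: MISS | VC []
  [1] addr=0x12e blk=18 s=2: L1-HIT | VC []
  [2] addr=0x124 blk=18 s=2: L1-HIT | VC []
  [3] addr=0x12c blk=18 s=2: L1-HIT | VC []
  [4] addr=0x122 blk=18 s=2: L1-HIT | VC []
  [5] addr=0xbd blk=11 s=3: MISS | VC []
  [6] addr=0x16e blk=22 s=2: MISS | VC [18]
  [7] addr=0x129 blk=18 s=2: VC-HIT | VC [22]
  [8] addr=0xba blk=11 s=3: L1-HIT | VC [22]
  [9] addr=0x1f2 blk=31 s=3: MISS | VC [22, 11]
  [10] addr=0x123 blk=18 s=2: L1-HIT | VC [22, 11]
  [11] addr=0x12a blk=18 s=2: L1-HIT | VC [22, 11]
  [12] addr=0x128 blk=18 s=2: L1-HIT | VC [22, 11]
  [13] addr=0x70 blk=7 s=3: MISS | VC [22, 11, 31]
  [14] addr=0xbd blk=11 s=3: VC-HIT | VC [22, 7, 31]
  [15] addr=0x78 blk=7 s=3: VC-HIT | VC [22, 11, 31]

SEQ = [MISS, L1-HIT, L1-HIT, L1-HIT, L1-HIT, MISS, MISS, VC-HIT, L1-HIT, MISS, L1-HIT, L1-HIT, L1-HIT, MISS, VC-HIT, VC-HIT]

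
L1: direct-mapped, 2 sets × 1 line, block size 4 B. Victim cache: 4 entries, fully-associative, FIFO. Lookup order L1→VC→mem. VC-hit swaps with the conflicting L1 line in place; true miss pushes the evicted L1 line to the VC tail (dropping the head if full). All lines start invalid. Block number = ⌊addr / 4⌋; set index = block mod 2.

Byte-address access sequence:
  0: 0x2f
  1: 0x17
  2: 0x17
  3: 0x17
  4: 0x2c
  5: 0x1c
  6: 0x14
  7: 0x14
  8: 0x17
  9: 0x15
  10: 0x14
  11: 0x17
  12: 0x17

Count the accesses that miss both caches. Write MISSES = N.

MISSES = 3

0: 0x2f (blk 11, set 1) → MISS  vc=[]
1: 0x17 (blk 5, set 1) → MISS  vc=[11]
2: 0x17 (blk 5, set 1) → L1-HIT  vc=[11]
3: 0x17 (blk 5, set 1) → L1-HIT  vc=[11]
4: 0x2c (blk 11, set 1) → VC-HIT  vc=[5]
5: 0x1c (blk 7, set 1) → MISS  vc=[5, 11]
6: 0x14 (blk 5, set 1) → VC-HIT  vc=[7, 11]
7: 0x14 (blk 5, set 1) → L1-HIT  vc=[7, 11]
8: 0x17 (blk 5, set 1) → L1-HIT  vc=[7, 11]
9: 0x15 (blk 5, set 1) → L1-HIT  vc=[7, 11]
10: 0x14 (blk 5, set 1) → L1-HIT  vc=[7, 11]
11: 0x17 (blk 5, set 1) → L1-HIT  vc=[7, 11]
12: 0x17 (blk 5, set 1) → L1-HIT  vc=[7, 11]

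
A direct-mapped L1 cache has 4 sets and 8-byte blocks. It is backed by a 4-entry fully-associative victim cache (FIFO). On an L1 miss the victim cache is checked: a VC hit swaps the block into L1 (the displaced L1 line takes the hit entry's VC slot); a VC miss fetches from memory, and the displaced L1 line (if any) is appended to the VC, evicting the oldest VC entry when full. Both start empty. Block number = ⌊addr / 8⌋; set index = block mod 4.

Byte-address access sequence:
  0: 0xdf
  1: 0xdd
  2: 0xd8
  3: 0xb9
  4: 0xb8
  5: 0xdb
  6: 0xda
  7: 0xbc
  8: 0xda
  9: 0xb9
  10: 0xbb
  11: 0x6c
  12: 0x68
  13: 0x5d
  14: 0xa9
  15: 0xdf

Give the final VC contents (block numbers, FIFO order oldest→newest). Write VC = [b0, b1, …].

#0 0xdf→b27/s3 MISS; vc=[]
#1 0xdd→b27/s3 L1-HIT; vc=[]
#2 0xd8→b27/s3 L1-HIT; vc=[]
#3 0xb9→b23/s3 MISS; vc=[27]
#4 0xb8→b23/s3 L1-HIT; vc=[27]
#5 0xdb→b27/s3 VC-HIT; vc=[23]
#6 0xda→b27/s3 L1-HIT; vc=[23]
#7 0xbc→b23/s3 VC-HIT; vc=[27]
#8 0xda→b27/s3 VC-HIT; vc=[23]
#9 0xb9→b23/s3 VC-HIT; vc=[27]
#10 0xbb→b23/s3 L1-HIT; vc=[27]
#11 0x6c→b13/s1 MISS; vc=[27]
#12 0x68→b13/s1 L1-HIT; vc=[27]
#13 0x5d→b11/s3 MISS; vc=[27,23]
#14 0xa9→b21/s1 MISS; vc=[27,23,13]
#15 0xdf→b27/s3 VC-HIT; vc=[11,23,13]

VC = [11, 23, 13]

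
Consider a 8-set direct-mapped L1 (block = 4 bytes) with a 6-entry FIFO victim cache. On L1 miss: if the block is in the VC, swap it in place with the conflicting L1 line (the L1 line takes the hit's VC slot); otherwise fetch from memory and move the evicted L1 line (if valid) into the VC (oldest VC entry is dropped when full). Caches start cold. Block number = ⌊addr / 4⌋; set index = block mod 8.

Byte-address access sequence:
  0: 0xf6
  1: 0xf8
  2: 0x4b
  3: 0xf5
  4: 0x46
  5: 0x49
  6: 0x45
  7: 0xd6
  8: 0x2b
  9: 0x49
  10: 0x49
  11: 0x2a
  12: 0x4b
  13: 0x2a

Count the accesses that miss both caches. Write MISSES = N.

#0 0xf6→b61/s5 MISS; vc=[]
#1 0xf8→b62/s6 MISS; vc=[]
#2 0x4b→b18/s2 MISS; vc=[]
#3 0xf5→b61/s5 L1-HIT; vc=[]
#4 0x46→b17/s1 MISS; vc=[]
#5 0x49→b18/s2 L1-HIT; vc=[]
#6 0x45→b17/s1 L1-HIT; vc=[]
#7 0xd6→b53/s5 MISS; vc=[61]
#8 0x2b→b10/s2 MISS; vc=[61,18]
#9 0x49→b18/s2 VC-HIT; vc=[61,10]
#10 0x49→b18/s2 L1-HIT; vc=[61,10]
#11 0x2a→b10/s2 VC-HIT; vc=[61,18]
#12 0x4b→b18/s2 VC-HIT; vc=[61,10]
#13 0x2a→b10/s2 VC-HIT; vc=[61,18]

MISSES = 6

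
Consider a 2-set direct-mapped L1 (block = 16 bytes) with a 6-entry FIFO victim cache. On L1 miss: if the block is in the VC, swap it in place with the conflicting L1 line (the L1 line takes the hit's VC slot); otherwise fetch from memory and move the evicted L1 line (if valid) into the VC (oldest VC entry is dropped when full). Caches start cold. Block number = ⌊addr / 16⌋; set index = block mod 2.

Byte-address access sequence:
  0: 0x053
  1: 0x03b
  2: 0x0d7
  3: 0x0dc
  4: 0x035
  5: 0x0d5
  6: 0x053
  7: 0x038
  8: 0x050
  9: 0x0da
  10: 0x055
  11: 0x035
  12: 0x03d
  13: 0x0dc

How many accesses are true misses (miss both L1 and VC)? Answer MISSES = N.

  [0] addr=0x53 blk=5 s=1: MISS | VC []
  [1] addr=0x3b blk=3 s=1: MISS | VC [5]
  [2] addr=0xd7 blk=13 s=1: MISS | VC [5, 3]
  [3] addr=0xdc blk=13 s=1: L1-HIT | VC [5, 3]
  [4] addr=0x35 blk=3 s=1: VC-HIT | VC [5, 13]
  [5] addr=0xd5 blk=13 s=1: VC-HIT | VC [5, 3]
  [6] addr=0x53 blk=5 s=1: VC-HIT | VC [13, 3]
  [7] addr=0x38 blk=3 s=1: VC-HIT | VC [13, 5]
  [8] addr=0x50 blk=5 s=1: VC-HIT | VC [13, 3]
  [9] addr=0xda blk=13 s=1: VC-HIT | VC [5, 3]
  [10] addr=0x55 blk=5 s=1: VC-HIT | VC [13, 3]
  [11] addr=0x35 blk=3 s=1: VC-HIT | VC [13, 5]
  [12] addr=0x3d blk=3 s=1: L1-HIT | VC [13, 5]
  [13] addr=0xdc blk=13 s=1: VC-HIT | VC [3, 5]

MISSES = 3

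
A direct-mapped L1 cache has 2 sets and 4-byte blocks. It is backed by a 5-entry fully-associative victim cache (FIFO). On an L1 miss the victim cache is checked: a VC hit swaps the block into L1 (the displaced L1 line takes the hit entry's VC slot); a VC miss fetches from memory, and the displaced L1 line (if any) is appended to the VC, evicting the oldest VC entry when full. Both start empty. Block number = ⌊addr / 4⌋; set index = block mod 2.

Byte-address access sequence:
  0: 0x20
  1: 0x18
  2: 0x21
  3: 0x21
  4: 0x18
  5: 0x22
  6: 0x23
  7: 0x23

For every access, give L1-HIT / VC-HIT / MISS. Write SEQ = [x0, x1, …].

0: 0x20 (blk 8, set 0) → MISS  vc=[]
1: 0x18 (blk 6, set 0) → MISS  vc=[8]
2: 0x21 (blk 8, set 0) → VC-HIT  vc=[6]
3: 0x21 (blk 8, set 0) → L1-HIT  vc=[6]
4: 0x18 (blk 6, set 0) → VC-HIT  vc=[8]
5: 0x22 (blk 8, set 0) → VC-HIT  vc=[6]
6: 0x23 (blk 8, set 0) → L1-HIT  vc=[6]
7: 0x23 (blk 8, set 0) → L1-HIT  vc=[6]

SEQ = [MISS, MISS, VC-HIT, L1-HIT, VC-HIT, VC-HIT, L1-HIT, L1-HIT]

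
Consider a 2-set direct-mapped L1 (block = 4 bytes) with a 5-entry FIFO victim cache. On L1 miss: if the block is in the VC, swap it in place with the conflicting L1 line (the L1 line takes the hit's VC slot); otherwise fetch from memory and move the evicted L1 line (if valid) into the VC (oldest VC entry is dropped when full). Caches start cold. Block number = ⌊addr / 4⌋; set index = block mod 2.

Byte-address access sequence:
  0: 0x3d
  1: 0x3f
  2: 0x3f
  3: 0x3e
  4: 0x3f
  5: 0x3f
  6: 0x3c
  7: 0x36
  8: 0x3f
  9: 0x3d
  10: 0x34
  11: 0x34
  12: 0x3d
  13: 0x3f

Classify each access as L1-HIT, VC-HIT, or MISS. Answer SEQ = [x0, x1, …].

SEQ = [MISS, L1-HIT, L1-HIT, L1-HIT, L1-HIT, L1-HIT, L1-HIT, MISS, VC-HIT, L1-HIT, VC-HIT, L1-HIT, VC-HIT, L1-HIT]

0: 0x3d (blk 15, set 1) → MISS  vc=[]
1: 0x3f (blk 15, set 1) → L1-HIT  vc=[]
2: 0x3f (blk 15, set 1) → L1-HIT  vc=[]
3: 0x3e (blk 15, set 1) → L1-HIT  vc=[]
4: 0x3f (blk 15, set 1) → L1-HIT  vc=[]
5: 0x3f (blk 15, set 1) → L1-HIT  vc=[]
6: 0x3c (blk 15, set 1) → L1-HIT  vc=[]
7: 0x36 (blk 13, set 1) → MISS  vc=[15]
8: 0x3f (blk 15, set 1) → VC-HIT  vc=[13]
9: 0x3d (blk 15, set 1) → L1-HIT  vc=[13]
10: 0x34 (blk 13, set 1) → VC-HIT  vc=[15]
11: 0x34 (blk 13, set 1) → L1-HIT  vc=[15]
12: 0x3d (blk 15, set 1) → VC-HIT  vc=[13]
13: 0x3f (blk 15, set 1) → L1-HIT  vc=[13]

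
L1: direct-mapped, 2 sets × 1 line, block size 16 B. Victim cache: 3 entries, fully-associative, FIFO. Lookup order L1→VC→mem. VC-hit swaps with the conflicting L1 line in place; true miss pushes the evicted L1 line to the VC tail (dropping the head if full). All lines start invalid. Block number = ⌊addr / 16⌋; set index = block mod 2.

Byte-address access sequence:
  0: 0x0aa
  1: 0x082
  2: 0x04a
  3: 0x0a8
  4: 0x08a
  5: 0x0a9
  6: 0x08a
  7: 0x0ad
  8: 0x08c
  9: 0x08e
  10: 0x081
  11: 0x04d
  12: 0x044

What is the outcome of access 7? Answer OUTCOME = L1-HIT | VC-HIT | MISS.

OUTCOME = VC-HIT

#0 0xaa→b10/s0 MISS; vc=[]
#1 0x82→b8/s0 MISS; vc=[10]
#2 0x4a→b4/s0 MISS; vc=[10,8]
#3 0xa8→b10/s0 VC-HIT; vc=[4,8]
#4 0x8a→b8/s0 VC-HIT; vc=[4,10]
#5 0xa9→b10/s0 VC-HIT; vc=[4,8]
#6 0x8a→b8/s0 VC-HIT; vc=[4,10]
#7 0xad→b10/s0 VC-HIT; vc=[4,8]
#8 0x8c→b8/s0 VC-HIT; vc=[4,10]
#9 0x8e→b8/s0 L1-HIT; vc=[4,10]
#10 0x81→b8/s0 L1-HIT; vc=[4,10]
#11 0x4d→b4/s0 VC-HIT; vc=[8,10]
#12 0x44→b4/s0 L1-HIT; vc=[8,10]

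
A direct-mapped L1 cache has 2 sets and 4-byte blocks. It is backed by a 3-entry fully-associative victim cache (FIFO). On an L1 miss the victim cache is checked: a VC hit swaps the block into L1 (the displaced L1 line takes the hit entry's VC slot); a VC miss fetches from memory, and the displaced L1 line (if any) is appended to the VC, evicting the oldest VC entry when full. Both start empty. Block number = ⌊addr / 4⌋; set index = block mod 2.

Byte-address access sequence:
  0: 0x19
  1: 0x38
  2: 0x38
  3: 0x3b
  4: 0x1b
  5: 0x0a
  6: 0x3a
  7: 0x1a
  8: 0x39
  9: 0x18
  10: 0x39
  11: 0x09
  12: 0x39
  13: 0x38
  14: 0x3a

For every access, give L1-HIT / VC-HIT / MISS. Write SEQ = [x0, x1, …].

SEQ = [MISS, MISS, L1-HIT, L1-HIT, VC-HIT, MISS, VC-HIT, VC-HIT, VC-HIT, VC-HIT, VC-HIT, VC-HIT, VC-HIT, L1-HIT, L1-HIT]

0: 0x19 (blk 6, set 0) → MISS  vc=[]
1: 0x38 (blk 14, set 0) → MISS  vc=[6]
2: 0x38 (blk 14, set 0) → L1-HIT  vc=[6]
3: 0x3b (blk 14, set 0) → L1-HIT  vc=[6]
4: 0x1b (blk 6, set 0) → VC-HIT  vc=[14]
5: 0xa (blk 2, set 0) → MISS  vc=[14, 6]
6: 0x3a (blk 14, set 0) → VC-HIT  vc=[2, 6]
7: 0x1a (blk 6, set 0) → VC-HIT  vc=[2, 14]
8: 0x39 (blk 14, set 0) → VC-HIT  vc=[2, 6]
9: 0x18 (blk 6, set 0) → VC-HIT  vc=[2, 14]
10: 0x39 (blk 14, set 0) → VC-HIT  vc=[2, 6]
11: 0x9 (blk 2, set 0) → VC-HIT  vc=[14, 6]
12: 0x39 (blk 14, set 0) → VC-HIT  vc=[2, 6]
13: 0x38 (blk 14, set 0) → L1-HIT  vc=[2, 6]
14: 0x3a (blk 14, set 0) → L1-HIT  vc=[2, 6]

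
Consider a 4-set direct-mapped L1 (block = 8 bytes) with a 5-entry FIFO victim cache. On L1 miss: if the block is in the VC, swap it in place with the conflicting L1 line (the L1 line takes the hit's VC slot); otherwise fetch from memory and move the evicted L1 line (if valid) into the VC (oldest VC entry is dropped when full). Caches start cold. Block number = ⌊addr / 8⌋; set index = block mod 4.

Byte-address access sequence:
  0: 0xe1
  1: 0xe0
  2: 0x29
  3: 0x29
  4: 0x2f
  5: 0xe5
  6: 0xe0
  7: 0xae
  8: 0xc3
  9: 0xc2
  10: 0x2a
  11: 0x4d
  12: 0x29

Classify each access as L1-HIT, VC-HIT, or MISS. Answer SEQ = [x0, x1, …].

SEQ = [MISS, L1-HIT, MISS, L1-HIT, L1-HIT, L1-HIT, L1-HIT, MISS, MISS, L1-HIT, VC-HIT, MISS, VC-HIT]

#0 0xe1→b28/s0 MISS; vc=[]
#1 0xe0→b28/s0 L1-HIT; vc=[]
#2 0x29→b5/s1 MISS; vc=[]
#3 0x29→b5/s1 L1-HIT; vc=[]
#4 0x2f→b5/s1 L1-HIT; vc=[]
#5 0xe5→b28/s0 L1-HIT; vc=[]
#6 0xe0→b28/s0 L1-HIT; vc=[]
#7 0xae→b21/s1 MISS; vc=[5]
#8 0xc3→b24/s0 MISS; vc=[5,28]
#9 0xc2→b24/s0 L1-HIT; vc=[5,28]
#10 0x2a→b5/s1 VC-HIT; vc=[21,28]
#11 0x4d→b9/s1 MISS; vc=[21,28,5]
#12 0x29→b5/s1 VC-HIT; vc=[21,28,9]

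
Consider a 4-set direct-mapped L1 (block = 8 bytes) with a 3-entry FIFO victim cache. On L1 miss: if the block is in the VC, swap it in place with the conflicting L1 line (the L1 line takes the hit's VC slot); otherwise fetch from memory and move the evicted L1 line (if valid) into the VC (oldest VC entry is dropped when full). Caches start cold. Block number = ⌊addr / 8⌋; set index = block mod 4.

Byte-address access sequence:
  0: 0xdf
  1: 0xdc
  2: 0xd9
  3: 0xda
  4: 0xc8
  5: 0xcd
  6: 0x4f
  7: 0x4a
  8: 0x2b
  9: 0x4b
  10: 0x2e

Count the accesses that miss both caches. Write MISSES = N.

#0 0xdf→b27/s3 MISS; vc=[]
#1 0xdc→b27/s3 L1-HIT; vc=[]
#2 0xd9→b27/s3 L1-HIT; vc=[]
#3 0xda→b27/s3 L1-HIT; vc=[]
#4 0xc8→b25/s1 MISS; vc=[]
#5 0xcd→b25/s1 L1-HIT; vc=[]
#6 0x4f→b9/s1 MISS; vc=[25]
#7 0x4a→b9/s1 L1-HIT; vc=[25]
#8 0x2b→b5/s1 MISS; vc=[25,9]
#9 0x4b→b9/s1 VC-HIT; vc=[25,5]
#10 0x2e→b5/s1 VC-HIT; vc=[25,9]

MISSES = 4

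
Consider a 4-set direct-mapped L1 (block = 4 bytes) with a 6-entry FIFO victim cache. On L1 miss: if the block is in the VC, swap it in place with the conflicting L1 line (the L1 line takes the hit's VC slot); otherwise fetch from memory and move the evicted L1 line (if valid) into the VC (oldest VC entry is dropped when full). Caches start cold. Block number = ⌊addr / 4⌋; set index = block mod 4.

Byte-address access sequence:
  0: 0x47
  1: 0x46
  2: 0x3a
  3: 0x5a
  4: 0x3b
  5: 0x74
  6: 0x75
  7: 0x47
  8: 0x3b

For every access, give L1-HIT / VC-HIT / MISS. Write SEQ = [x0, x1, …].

SEQ = [MISS, L1-HIT, MISS, MISS, VC-HIT, MISS, L1-HIT, VC-HIT, L1-HIT]

0: 0x47 (blk 17, set 1) → MISS  vc=[]
1: 0x46 (blk 17, set 1) → L1-HIT  vc=[]
2: 0x3a (blk 14, set 2) → MISS  vc=[]
3: 0x5a (blk 22, set 2) → MISS  vc=[14]
4: 0x3b (blk 14, set 2) → VC-HIT  vc=[22]
5: 0x74 (blk 29, set 1) → MISS  vc=[22, 17]
6: 0x75 (blk 29, set 1) → L1-HIT  vc=[22, 17]
7: 0x47 (blk 17, set 1) → VC-HIT  vc=[22, 29]
8: 0x3b (blk 14, set 2) → L1-HIT  vc=[22, 29]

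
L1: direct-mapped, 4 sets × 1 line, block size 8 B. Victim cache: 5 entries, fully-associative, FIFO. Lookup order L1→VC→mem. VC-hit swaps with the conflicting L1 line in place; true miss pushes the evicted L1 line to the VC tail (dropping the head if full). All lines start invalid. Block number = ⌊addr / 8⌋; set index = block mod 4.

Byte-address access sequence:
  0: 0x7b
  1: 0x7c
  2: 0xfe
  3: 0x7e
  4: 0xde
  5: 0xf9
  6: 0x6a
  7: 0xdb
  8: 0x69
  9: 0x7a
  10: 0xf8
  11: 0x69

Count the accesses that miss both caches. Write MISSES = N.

MISSES = 4

  [0] addr=0x7b blk=15 s=3: MISS | VC []
  [1] addr=0x7c blk=15 s=3: L1-HIT | VC []
  [2] addr=0xfe blk=31 s=3: MISS | VC [15]
  [3] addr=0x7e blk=15 s=3: VC-HIT | VC [31]
  [4] addr=0xde blk=27 s=3: MISS | VC [31, 15]
  [5] addr=0xf9 blk=31 s=3: VC-HIT | VC [27, 15]
  [6] addr=0x6a blk=13 s=1: MISS | VC [27, 15]
  [7] addr=0xdb blk=27 s=3: VC-HIT | VC [31, 15]
  [8] addr=0x69 blk=13 s=1: L1-HIT | VC [31, 15]
  [9] addr=0x7a blk=15 s=3: VC-HIT | VC [31, 27]
  [10] addr=0xf8 blk=31 s=3: VC-HIT | VC [15, 27]
  [11] addr=0x69 blk=13 s=1: L1-HIT | VC [15, 27]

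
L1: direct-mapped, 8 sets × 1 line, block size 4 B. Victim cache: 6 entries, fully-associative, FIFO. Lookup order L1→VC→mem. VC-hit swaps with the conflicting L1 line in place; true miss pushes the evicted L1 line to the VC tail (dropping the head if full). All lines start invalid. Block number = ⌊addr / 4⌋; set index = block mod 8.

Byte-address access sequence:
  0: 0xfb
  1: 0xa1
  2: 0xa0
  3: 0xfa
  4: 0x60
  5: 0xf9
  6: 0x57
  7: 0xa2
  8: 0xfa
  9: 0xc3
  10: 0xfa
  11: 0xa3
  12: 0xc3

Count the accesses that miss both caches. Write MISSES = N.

MISSES = 5

0: 0xfb (blk 62, set 6) → MISS  vc=[]
1: 0xa1 (blk 40, set 0) → MISS  vc=[]
2: 0xa0 (blk 40, set 0) → L1-HIT  vc=[]
3: 0xfa (blk 62, set 6) → L1-HIT  vc=[]
4: 0x60 (blk 24, set 0) → MISS  vc=[40]
5: 0xf9 (blk 62, set 6) → L1-HIT  vc=[40]
6: 0x57 (blk 21, set 5) → MISS  vc=[40]
7: 0xa2 (blk 40, set 0) → VC-HIT  vc=[24]
8: 0xfa (blk 62, set 6) → L1-HIT  vc=[24]
9: 0xc3 (blk 48, set 0) → MISS  vc=[24, 40]
10: 0xfa (blk 62, set 6) → L1-HIT  vc=[24, 40]
11: 0xa3 (blk 40, set 0) → VC-HIT  vc=[24, 48]
12: 0xc3 (blk 48, set 0) → VC-HIT  vc=[24, 40]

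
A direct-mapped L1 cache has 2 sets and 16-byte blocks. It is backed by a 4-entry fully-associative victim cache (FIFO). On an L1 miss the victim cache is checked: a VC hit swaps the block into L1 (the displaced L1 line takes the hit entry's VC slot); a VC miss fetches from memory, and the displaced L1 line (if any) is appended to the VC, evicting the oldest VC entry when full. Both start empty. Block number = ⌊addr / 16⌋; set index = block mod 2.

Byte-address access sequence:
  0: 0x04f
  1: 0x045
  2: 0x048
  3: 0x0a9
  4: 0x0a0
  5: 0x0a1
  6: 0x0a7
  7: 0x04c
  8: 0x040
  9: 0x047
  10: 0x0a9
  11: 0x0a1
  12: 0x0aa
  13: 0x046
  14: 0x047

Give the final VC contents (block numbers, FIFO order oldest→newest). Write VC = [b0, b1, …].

  [0] addr=0x4f blk=4 s=0: MISS | VC []
  [1] addr=0x45 blk=4 s=0: L1-HIT | VC []
  [2] addr=0x48 blk=4 s=0: L1-HIT | VC []
  [3] addr=0xa9 blk=10 s=0: MISS | VC [4]
  [4] addr=0xa0 blk=10 s=0: L1-HIT | VC [4]
  [5] addr=0xa1 blk=10 s=0: L1-HIT | VC [4]
  [6] addr=0xa7 blk=10 s=0: L1-HIT | VC [4]
  [7] addr=0x4c blk=4 s=0: VC-HIT | VC [10]
  [8] addr=0x40 blk=4 s=0: L1-HIT | VC [10]
  [9] addr=0x47 blk=4 s=0: L1-HIT | VC [10]
  [10] addr=0xa9 blk=10 s=0: VC-HIT | VC [4]
  [11] addr=0xa1 blk=10 s=0: L1-HIT | VC [4]
  [12] addr=0xaa blk=10 s=0: L1-HIT | VC [4]
  [13] addr=0x46 blk=4 s=0: VC-HIT | VC [10]
  [14] addr=0x47 blk=4 s=0: L1-HIT | VC [10]

VC = [10]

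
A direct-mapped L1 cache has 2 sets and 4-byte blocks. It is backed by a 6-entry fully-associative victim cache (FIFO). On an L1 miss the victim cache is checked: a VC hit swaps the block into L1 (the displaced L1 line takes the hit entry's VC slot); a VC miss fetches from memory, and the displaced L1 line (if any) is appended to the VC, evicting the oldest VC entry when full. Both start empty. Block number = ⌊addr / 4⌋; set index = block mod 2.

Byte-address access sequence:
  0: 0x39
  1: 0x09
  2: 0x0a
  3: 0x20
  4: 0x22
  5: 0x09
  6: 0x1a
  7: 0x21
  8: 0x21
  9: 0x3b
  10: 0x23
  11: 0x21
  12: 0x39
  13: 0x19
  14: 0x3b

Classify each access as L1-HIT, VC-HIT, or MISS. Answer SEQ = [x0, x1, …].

#0 0x39→b14/s0 MISS; vc=[]
#1 0x9→b2/s0 MISS; vc=[14]
#2 0xa→b2/s0 L1-HIT; vc=[14]
#3 0x20→b8/s0 MISS; vc=[14,2]
#4 0x22→b8/s0 L1-HIT; vc=[14,2]
#5 0x9→b2/s0 VC-HIT; vc=[14,8]
#6 0x1a→b6/s0 MISS; vc=[14,8,2]
#7 0x21→b8/s0 VC-HIT; vc=[14,6,2]
#8 0x21→b8/s0 L1-HIT; vc=[14,6,2]
#9 0x3b→b14/s0 VC-HIT; vc=[8,6,2]
#10 0x23→b8/s0 VC-HIT; vc=[14,6,2]
#11 0x21→b8/s0 L1-HIT; vc=[14,6,2]
#12 0x39→b14/s0 VC-HIT; vc=[8,6,2]
#13 0x19→b6/s0 VC-HIT; vc=[8,14,2]
#14 0x3b→b14/s0 VC-HIT; vc=[8,6,2]

SEQ = [MISS, MISS, L1-HIT, MISS, L1-HIT, VC-HIT, MISS, VC-HIT, L1-HIT, VC-HIT, VC-HIT, L1-HIT, VC-HIT, VC-HIT, VC-HIT]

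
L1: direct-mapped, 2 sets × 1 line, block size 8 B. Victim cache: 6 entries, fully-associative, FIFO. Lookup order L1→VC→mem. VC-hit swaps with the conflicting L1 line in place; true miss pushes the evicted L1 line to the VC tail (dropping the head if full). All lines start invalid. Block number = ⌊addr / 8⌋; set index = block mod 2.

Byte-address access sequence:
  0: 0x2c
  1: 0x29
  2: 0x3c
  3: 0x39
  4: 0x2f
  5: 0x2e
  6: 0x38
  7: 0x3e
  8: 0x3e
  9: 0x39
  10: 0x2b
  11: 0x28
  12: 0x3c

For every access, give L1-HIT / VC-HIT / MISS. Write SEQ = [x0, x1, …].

SEQ = [MISS, L1-HIT, MISS, L1-HIT, VC-HIT, L1-HIT, VC-HIT, L1-HIT, L1-HIT, L1-HIT, VC-HIT, L1-HIT, VC-HIT]

0: 0x2c (blk 5, set 1) → MISS  vc=[]
1: 0x29 (blk 5, set 1) → L1-HIT  vc=[]
2: 0x3c (blk 7, set 1) → MISS  vc=[5]
3: 0x39 (blk 7, set 1) → L1-HIT  vc=[5]
4: 0x2f (blk 5, set 1) → VC-HIT  vc=[7]
5: 0x2e (blk 5, set 1) → L1-HIT  vc=[7]
6: 0x38 (blk 7, set 1) → VC-HIT  vc=[5]
7: 0x3e (blk 7, set 1) → L1-HIT  vc=[5]
8: 0x3e (blk 7, set 1) → L1-HIT  vc=[5]
9: 0x39 (blk 7, set 1) → L1-HIT  vc=[5]
10: 0x2b (blk 5, set 1) → VC-HIT  vc=[7]
11: 0x28 (blk 5, set 1) → L1-HIT  vc=[7]
12: 0x3c (blk 7, set 1) → VC-HIT  vc=[5]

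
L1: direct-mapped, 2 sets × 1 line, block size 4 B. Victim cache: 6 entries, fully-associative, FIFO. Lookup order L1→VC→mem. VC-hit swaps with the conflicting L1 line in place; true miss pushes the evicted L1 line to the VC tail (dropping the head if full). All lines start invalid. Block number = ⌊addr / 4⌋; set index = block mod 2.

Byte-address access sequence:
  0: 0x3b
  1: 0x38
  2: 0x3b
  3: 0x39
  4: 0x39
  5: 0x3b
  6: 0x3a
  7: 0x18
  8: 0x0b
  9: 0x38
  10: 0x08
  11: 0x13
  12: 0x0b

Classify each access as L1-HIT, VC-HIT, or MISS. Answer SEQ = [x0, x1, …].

SEQ = [MISS, L1-HIT, L1-HIT, L1-HIT, L1-HIT, L1-HIT, L1-HIT, MISS, MISS, VC-HIT, VC-HIT, MISS, VC-HIT]

0: 0x3b (blk 14, set 0) → MISS  vc=[]
1: 0x38 (blk 14, set 0) → L1-HIT  vc=[]
2: 0x3b (blk 14, set 0) → L1-HIT  vc=[]
3: 0x39 (blk 14, set 0) → L1-HIT  vc=[]
4: 0x39 (blk 14, set 0) → L1-HIT  vc=[]
5: 0x3b (blk 14, set 0) → L1-HIT  vc=[]
6: 0x3a (blk 14, set 0) → L1-HIT  vc=[]
7: 0x18 (blk 6, set 0) → MISS  vc=[14]
8: 0xb (blk 2, set 0) → MISS  vc=[14, 6]
9: 0x38 (blk 14, set 0) → VC-HIT  vc=[2, 6]
10: 0x8 (blk 2, set 0) → VC-HIT  vc=[14, 6]
11: 0x13 (blk 4, set 0) → MISS  vc=[14, 6, 2]
12: 0xb (blk 2, set 0) → VC-HIT  vc=[14, 6, 4]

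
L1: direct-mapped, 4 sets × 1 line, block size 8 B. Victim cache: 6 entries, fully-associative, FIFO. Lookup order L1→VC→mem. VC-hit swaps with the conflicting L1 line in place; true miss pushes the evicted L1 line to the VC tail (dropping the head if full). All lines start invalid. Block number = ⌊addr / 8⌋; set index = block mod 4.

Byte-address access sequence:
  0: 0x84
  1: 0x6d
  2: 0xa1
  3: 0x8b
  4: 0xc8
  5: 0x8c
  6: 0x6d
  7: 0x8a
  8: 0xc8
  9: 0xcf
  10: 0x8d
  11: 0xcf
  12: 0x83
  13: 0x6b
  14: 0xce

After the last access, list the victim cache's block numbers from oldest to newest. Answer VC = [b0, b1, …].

0: 0x84 (blk 16, set 0) → MISS  vc=[]
1: 0x6d (blk 13, set 1) → MISS  vc=[]
2: 0xa1 (blk 20, set 0) → MISS  vc=[16]
3: 0x8b (blk 17, set 1) → MISS  vc=[16, 13]
4: 0xc8 (blk 25, set 1) → MISS  vc=[16, 13, 17]
5: 0x8c (blk 17, set 1) → VC-HIT  vc=[16, 13, 25]
6: 0x6d (blk 13, set 1) → VC-HIT  vc=[16, 17, 25]
7: 0x8a (blk 17, set 1) → VC-HIT  vc=[16, 13, 25]
8: 0xc8 (blk 25, set 1) → VC-HIT  vc=[16, 13, 17]
9: 0xcf (blk 25, set 1) → L1-HIT  vc=[16, 13, 17]
10: 0x8d (blk 17, set 1) → VC-HIT  vc=[16, 13, 25]
11: 0xcf (blk 25, set 1) → VC-HIT  vc=[16, 13, 17]
12: 0x83 (blk 16, set 0) → VC-HIT  vc=[20, 13, 17]
13: 0x6b (blk 13, set 1) → VC-HIT  vc=[20, 25, 17]
14: 0xce (blk 25, set 1) → VC-HIT  vc=[20, 13, 17]

VC = [20, 13, 17]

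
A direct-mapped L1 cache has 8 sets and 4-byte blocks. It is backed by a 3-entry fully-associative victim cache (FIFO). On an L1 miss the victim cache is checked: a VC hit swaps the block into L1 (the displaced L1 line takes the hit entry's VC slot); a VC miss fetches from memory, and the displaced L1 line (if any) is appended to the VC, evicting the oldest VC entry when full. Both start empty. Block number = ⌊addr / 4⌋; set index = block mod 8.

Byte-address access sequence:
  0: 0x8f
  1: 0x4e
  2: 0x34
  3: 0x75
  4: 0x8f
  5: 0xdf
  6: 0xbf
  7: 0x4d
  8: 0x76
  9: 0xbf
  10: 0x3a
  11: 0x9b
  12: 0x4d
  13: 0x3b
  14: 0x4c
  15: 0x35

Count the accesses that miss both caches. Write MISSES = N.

MISSES = 8

  [0] addr=0x8f blk=35 s=3: MISS | VC []
  [1] addr=0x4e blk=19 s=3: MISS | VC [35]
  [2] addr=0x34 blk=13 s=5: MISS | VC [35]
  [3] addr=0x75 blk=29 s=5: MISS | VC [35, 13]
  [4] addr=0x8f blk=35 s=3: VC-HIT | VC [19, 13]
  [5] addr=0xdf blk=55 s=7: MISS | VC [19, 13]
  [6] addr=0xbf blk=47 s=7: MISS | VC [19, 13, 55]
  [7] addr=0x4d blk=19 s=3: VC-HIT | VC [35, 13, 55]
  [8] addr=0x76 blk=29 s=5: L1-HIT | VC [35, 13, 55]
  [9] addr=0xbf blk=47 s=7: L1-HIT | VC [35, 13, 55]
  [10] addr=0x3a blk=14 s=6: MISS | VC [35, 13, 55]
  [11] addr=0x9b blk=38 s=6: MISS | VC [13, 55, 14]
  [12] addr=0x4d blk=19 s=3: L1-HIT | VC [13, 55, 14]
  [13] addr=0x3b blk=14 s=6: VC-HIT | VC [13, 55, 38]
  [14] addr=0x4c blk=19 s=3: L1-HIT | VC [13, 55, 38]
  [15] addr=0x35 blk=13 s=5: VC-HIT | VC [29, 55, 38]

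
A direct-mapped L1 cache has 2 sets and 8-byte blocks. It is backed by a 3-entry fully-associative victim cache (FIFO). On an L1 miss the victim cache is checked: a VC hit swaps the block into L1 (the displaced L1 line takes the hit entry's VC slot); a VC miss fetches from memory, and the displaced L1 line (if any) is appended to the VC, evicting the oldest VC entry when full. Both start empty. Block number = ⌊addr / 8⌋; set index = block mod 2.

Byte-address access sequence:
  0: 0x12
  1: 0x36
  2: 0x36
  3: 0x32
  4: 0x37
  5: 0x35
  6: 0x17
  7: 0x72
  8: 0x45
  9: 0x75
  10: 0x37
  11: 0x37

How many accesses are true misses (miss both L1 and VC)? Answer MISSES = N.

MISSES = 4

  [0] addr=0x12 blk=2 s=0: MISS | VC []
  [1] addr=0x36 blk=6 s=0: MISS | VC [2]
  [2] addr=0x36 blk=6 s=0: L1-HIT | VC [2]
  [3] addr=0x32 blk=6 s=0: L1-HIT | VC [2]
  [4] addr=0x37 blk=6 s=0: L1-HIT | VC [2]
  [5] addr=0x35 blk=6 s=0: L1-HIT | VC [2]
  [6] addr=0x17 blk=2 s=0: VC-HIT | VC [6]
  [7] addr=0x72 blk=14 s=0: MISS | VC [6, 2]
  [8] addr=0x45 blk=8 s=0: MISS | VC [6, 2, 14]
  [9] addr=0x75 blk=14 s=0: VC-HIT | VC [6, 2, 8]
  [10] addr=0x37 blk=6 s=0: VC-HIT | VC [14, 2, 8]
  [11] addr=0x37 blk=6 s=0: L1-HIT | VC [14, 2, 8]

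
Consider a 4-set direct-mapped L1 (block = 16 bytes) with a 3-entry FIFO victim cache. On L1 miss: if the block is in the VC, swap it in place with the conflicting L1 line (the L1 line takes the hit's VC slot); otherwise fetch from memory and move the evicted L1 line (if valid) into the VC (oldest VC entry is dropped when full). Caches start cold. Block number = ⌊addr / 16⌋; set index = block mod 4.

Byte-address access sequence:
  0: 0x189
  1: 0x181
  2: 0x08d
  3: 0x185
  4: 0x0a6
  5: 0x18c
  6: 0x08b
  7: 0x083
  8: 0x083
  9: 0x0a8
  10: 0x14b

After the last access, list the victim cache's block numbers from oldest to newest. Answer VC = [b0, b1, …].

#0 0x189→b24/s0 MISS; vc=[]
#1 0x181→b24/s0 L1-HIT; vc=[]
#2 0x8d→b8/s0 MISS; vc=[24]
#3 0x185→b24/s0 VC-HIT; vc=[8]
#4 0xa6→b10/s2 MISS; vc=[8]
#5 0x18c→b24/s0 L1-HIT; vc=[8]
#6 0x8b→b8/s0 VC-HIT; vc=[24]
#7 0x83→b8/s0 L1-HIT; vc=[24]
#8 0x83→b8/s0 L1-HIT; vc=[24]
#9 0xa8→b10/s2 L1-HIT; vc=[24]
#10 0x14b→b20/s0 MISS; vc=[24,8]

VC = [24, 8]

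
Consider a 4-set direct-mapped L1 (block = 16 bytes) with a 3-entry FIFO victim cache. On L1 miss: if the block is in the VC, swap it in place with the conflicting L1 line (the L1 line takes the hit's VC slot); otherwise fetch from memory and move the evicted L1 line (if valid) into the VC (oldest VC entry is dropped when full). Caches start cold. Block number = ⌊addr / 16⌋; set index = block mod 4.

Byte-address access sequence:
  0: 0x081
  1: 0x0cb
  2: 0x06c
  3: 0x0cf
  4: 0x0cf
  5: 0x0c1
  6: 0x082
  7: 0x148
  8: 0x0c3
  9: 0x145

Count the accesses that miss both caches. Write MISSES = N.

0: 0x81 (blk 8, set 0) → MISS  vc=[]
1: 0xcb (blk 12, set 0) → MISS  vc=[8]
2: 0x6c (blk 6, set 2) → MISS  vc=[8]
3: 0xcf (blk 12, set 0) → L1-HIT  vc=[8]
4: 0xcf (blk 12, set 0) → L1-HIT  vc=[8]
5: 0xc1 (blk 12, set 0) → L1-HIT  vc=[8]
6: 0x82 (blk 8, set 0) → VC-HIT  vc=[12]
7: 0x148 (blk 20, set 0) → MISS  vc=[12, 8]
8: 0xc3 (blk 12, set 0) → VC-HIT  vc=[20, 8]
9: 0x145 (blk 20, set 0) → VC-HIT  vc=[12, 8]

MISSES = 4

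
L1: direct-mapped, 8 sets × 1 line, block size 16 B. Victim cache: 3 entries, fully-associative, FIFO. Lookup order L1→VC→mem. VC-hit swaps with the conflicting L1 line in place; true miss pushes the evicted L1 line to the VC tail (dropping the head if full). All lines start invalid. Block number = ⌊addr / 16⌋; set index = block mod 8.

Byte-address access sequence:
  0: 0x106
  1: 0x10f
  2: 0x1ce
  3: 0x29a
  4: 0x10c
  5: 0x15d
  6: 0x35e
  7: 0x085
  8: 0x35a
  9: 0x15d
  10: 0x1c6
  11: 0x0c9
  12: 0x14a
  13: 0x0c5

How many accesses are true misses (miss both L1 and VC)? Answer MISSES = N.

MISSES = 8

  [0] addr=0x106 blk=16 s=0: MISS | VC []
  [1] addr=0x10f blk=16 s=0: L1-HIT | VC []
  [2] addr=0x1ce blk=28 s=4: MISS | VC []
  [3] addr=0x29a blk=41 s=1: MISS | VC []
  [4] addr=0x10c blk=16 s=0: L1-HIT | VC []
  [5] addr=0x15d blk=21 s=5: MISS | VC []
  [6] addr=0x35e blk=53 s=5: MISS | VC [21]
  [7] addr=0x85 blk=8 s=0: MISS | VC [21, 16]
  [8] addr=0x35a blk=53 s=5: L1-HIT | VC [21, 16]
  [9] addr=0x15d blk=21 s=5: VC-HIT | VC [53, 16]
  [10] addr=0x1c6 blk=28 s=4: L1-HIT | VC [53, 16]
  [11] addr=0xc9 blk=12 s=4: MISS | VC [53, 16, 28]
  [12] addr=0x14a blk=20 s=4: MISS | VC [16, 28, 12]
  [13] addr=0xc5 blk=12 s=4: VC-HIT | VC [16, 28, 20]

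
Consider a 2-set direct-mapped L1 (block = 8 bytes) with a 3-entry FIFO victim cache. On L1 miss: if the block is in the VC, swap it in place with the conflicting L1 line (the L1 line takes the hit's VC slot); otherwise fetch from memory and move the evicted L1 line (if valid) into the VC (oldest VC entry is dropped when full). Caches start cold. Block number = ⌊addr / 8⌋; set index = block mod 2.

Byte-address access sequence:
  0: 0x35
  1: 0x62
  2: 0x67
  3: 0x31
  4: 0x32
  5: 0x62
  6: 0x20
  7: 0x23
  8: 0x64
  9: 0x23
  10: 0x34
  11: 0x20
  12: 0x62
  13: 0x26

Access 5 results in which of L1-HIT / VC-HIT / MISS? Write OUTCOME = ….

0: 0x35 (blk 6, set 0) → MISS  vc=[]
1: 0x62 (blk 12, set 0) → MISS  vc=[6]
2: 0x67 (blk 12, set 0) → L1-HIT  vc=[6]
3: 0x31 (blk 6, set 0) → VC-HIT  vc=[12]
4: 0x32 (blk 6, set 0) → L1-HIT  vc=[12]
5: 0x62 (blk 12, set 0) → VC-HIT  vc=[6]
6: 0x20 (blk 4, set 0) → MISS  vc=[6, 12]
7: 0x23 (blk 4, set 0) → L1-HIT  vc=[6, 12]
8: 0x64 (blk 12, set 0) → VC-HIT  vc=[6, 4]
9: 0x23 (blk 4, set 0) → VC-HIT  vc=[6, 12]
10: 0x34 (blk 6, set 0) → VC-HIT  vc=[4, 12]
11: 0x20 (blk 4, set 0) → VC-HIT  vc=[6, 12]
12: 0x62 (blk 12, set 0) → VC-HIT  vc=[6, 4]
13: 0x26 (blk 4, set 0) → VC-HIT  vc=[6, 12]

OUTCOME = VC-HIT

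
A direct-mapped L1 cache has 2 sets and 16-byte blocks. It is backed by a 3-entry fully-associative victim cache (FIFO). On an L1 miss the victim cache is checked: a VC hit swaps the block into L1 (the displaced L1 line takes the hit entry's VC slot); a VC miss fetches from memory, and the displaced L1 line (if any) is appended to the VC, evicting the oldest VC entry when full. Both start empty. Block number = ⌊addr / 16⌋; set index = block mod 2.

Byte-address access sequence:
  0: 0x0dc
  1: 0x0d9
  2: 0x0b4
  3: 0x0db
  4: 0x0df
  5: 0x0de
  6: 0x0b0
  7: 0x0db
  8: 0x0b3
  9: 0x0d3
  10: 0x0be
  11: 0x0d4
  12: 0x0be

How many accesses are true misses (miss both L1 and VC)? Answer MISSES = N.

MISSES = 2

0: 0xdc (blk 13, set 1) → MISS  vc=[]
1: 0xd9 (blk 13, set 1) → L1-HIT  vc=[]
2: 0xb4 (blk 11, set 1) → MISS  vc=[13]
3: 0xdb (blk 13, set 1) → VC-HIT  vc=[11]
4: 0xdf (blk 13, set 1) → L1-HIT  vc=[11]
5: 0xde (blk 13, set 1) → L1-HIT  vc=[11]
6: 0xb0 (blk 11, set 1) → VC-HIT  vc=[13]
7: 0xdb (blk 13, set 1) → VC-HIT  vc=[11]
8: 0xb3 (blk 11, set 1) → VC-HIT  vc=[13]
9: 0xd3 (blk 13, set 1) → VC-HIT  vc=[11]
10: 0xbe (blk 11, set 1) → VC-HIT  vc=[13]
11: 0xd4 (blk 13, set 1) → VC-HIT  vc=[11]
12: 0xbe (blk 11, set 1) → VC-HIT  vc=[13]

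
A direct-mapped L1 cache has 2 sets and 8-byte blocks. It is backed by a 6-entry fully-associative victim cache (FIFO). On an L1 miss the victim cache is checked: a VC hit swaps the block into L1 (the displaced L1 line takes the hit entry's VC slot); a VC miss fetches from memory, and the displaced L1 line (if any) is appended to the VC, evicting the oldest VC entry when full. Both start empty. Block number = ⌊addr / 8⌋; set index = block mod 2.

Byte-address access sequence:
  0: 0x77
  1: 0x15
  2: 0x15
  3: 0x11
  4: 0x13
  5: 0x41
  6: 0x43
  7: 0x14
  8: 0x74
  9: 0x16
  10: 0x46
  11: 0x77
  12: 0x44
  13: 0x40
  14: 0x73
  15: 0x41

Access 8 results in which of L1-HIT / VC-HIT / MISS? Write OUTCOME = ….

OUTCOME = VC-HIT

0: 0x77 (blk 14, set 0) → MISS  vc=[]
1: 0x15 (blk 2, set 0) → MISS  vc=[14]
2: 0x15 (blk 2, set 0) → L1-HIT  vc=[14]
3: 0x11 (blk 2, set 0) → L1-HIT  vc=[14]
4: 0x13 (blk 2, set 0) → L1-HIT  vc=[14]
5: 0x41 (blk 8, set 0) → MISS  vc=[14, 2]
6: 0x43 (blk 8, set 0) → L1-HIT  vc=[14, 2]
7: 0x14 (blk 2, set 0) → VC-HIT  vc=[14, 8]
8: 0x74 (blk 14, set 0) → VC-HIT  vc=[2, 8]
9: 0x16 (blk 2, set 0) → VC-HIT  vc=[14, 8]
10: 0x46 (blk 8, set 0) → VC-HIT  vc=[14, 2]
11: 0x77 (blk 14, set 0) → VC-HIT  vc=[8, 2]
12: 0x44 (blk 8, set 0) → VC-HIT  vc=[14, 2]
13: 0x40 (blk 8, set 0) → L1-HIT  vc=[14, 2]
14: 0x73 (blk 14, set 0) → VC-HIT  vc=[8, 2]
15: 0x41 (blk 8, set 0) → VC-HIT  vc=[14, 2]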